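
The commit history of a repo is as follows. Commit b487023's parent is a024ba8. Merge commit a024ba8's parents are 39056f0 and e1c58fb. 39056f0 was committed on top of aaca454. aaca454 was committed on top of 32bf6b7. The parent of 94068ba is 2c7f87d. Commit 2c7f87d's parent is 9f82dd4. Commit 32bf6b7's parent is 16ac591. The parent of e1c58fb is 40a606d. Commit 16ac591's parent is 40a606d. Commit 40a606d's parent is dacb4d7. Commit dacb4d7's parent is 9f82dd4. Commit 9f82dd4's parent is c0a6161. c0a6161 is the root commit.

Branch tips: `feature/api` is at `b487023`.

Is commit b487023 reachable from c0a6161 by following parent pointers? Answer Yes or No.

No

Ancestors of c0a6161: {c0a6161}.
b487023 is not in that set, so it is not an ancestor of c0a6161.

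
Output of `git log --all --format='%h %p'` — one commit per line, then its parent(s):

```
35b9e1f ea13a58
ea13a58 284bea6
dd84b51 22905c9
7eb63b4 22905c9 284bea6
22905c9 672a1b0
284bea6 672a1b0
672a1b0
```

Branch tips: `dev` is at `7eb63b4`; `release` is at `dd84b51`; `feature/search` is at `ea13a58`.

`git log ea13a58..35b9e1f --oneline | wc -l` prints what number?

Reachable from 35b9e1f: {284bea6, 35b9e1f, 672a1b0, ea13a58}.
Reachable from ea13a58: {284bea6, 672a1b0, ea13a58}.
In 35b9e1f's history but not ea13a58's: {35b9e1f} — 1 commit.

1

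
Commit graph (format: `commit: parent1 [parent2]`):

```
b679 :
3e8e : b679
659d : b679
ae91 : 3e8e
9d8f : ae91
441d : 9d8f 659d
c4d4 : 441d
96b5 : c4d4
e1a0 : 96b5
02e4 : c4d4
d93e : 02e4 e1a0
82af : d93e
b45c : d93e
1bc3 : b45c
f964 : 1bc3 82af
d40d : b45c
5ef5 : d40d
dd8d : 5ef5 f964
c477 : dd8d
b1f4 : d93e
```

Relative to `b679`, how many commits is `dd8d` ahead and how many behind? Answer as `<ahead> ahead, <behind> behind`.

Reachable from dd8d: {02e4, 1bc3, 3e8e, 441d, 5ef5, 659d, 82af, 96b5, 9d8f, ae91, b45c, b679, c4d4, d40d, d93e, dd8d, e1a0, f964}.
Reachable from b679: {b679}.
Only in dd8d's history (ahead): {02e4, 1bc3, 3e8e, 441d, 5ef5, 659d, 82af, 96b5, 9d8f, ae91, b45c, c4d4, d40d, d93e, dd8d, e1a0, f964} — 17.
Only in b679's history (behind): {} — 0.

17 ahead, 0 behind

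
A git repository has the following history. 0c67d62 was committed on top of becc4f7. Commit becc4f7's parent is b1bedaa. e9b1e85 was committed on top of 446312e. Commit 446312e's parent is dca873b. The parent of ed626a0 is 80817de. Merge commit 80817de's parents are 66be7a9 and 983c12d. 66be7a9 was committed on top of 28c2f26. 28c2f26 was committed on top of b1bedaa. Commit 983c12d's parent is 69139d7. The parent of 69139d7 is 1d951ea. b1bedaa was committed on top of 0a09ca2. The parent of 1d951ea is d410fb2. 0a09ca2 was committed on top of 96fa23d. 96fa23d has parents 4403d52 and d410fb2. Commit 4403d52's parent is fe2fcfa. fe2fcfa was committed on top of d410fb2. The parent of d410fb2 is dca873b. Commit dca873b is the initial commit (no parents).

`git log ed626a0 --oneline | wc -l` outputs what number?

14

Walking parent pointers from ed626a0: reachable set = {0a09ca2, 1d951ea, 28c2f26, 4403d52, 66be7a9, 69139d7, 80817de, 96fa23d, 983c12d, b1bedaa, d410fb2, dca873b, ed626a0, fe2fcfa}.
That is 14 commits.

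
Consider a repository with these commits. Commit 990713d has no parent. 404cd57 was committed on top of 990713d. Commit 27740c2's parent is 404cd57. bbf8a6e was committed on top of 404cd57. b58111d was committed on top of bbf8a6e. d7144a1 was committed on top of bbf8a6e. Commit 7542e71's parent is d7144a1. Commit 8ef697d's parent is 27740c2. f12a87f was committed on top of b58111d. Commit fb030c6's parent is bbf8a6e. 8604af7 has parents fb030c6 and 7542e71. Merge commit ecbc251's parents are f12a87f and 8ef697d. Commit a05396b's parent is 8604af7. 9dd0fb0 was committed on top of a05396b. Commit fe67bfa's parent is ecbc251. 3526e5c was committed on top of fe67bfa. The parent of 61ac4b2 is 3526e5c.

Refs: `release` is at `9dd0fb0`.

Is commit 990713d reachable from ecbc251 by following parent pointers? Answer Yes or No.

Ancestors of ecbc251 (commits reachable by following parents): {27740c2, 404cd57, 8ef697d, 990713d, b58111d, bbf8a6e, ecbc251, f12a87f}.
990713d is in that set, so it is an ancestor of ecbc251.

Yes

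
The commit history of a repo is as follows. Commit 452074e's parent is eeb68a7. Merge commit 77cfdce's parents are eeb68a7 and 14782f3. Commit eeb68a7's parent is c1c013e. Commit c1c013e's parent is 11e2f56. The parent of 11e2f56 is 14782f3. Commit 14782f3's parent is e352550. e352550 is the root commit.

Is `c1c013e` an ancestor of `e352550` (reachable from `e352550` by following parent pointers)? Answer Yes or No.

Ancestors of e352550: {e352550}.
c1c013e is not in that set, so it is not an ancestor of e352550.

No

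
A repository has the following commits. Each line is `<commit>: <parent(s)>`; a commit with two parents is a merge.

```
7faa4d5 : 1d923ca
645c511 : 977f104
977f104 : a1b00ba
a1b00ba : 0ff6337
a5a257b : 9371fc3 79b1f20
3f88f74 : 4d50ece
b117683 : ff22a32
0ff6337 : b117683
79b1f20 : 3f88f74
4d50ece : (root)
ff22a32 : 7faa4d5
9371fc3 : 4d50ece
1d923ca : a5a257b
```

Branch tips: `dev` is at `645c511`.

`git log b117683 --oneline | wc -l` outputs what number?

9

Walking parent pointers from b117683: reachable set = {1d923ca, 3f88f74, 4d50ece, 79b1f20, 7faa4d5, 9371fc3, a5a257b, b117683, ff22a32}.
That is 9 commits.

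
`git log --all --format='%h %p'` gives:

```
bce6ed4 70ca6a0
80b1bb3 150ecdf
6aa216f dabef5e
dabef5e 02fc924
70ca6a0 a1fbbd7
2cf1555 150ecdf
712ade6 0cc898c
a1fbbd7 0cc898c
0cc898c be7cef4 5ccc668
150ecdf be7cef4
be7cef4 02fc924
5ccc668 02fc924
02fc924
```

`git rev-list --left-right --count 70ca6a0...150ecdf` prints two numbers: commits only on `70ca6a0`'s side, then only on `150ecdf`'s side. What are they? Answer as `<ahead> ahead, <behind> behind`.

Reachable from 70ca6a0: {02fc924, 0cc898c, 5ccc668, 70ca6a0, a1fbbd7, be7cef4}.
Reachable from 150ecdf: {02fc924, 150ecdf, be7cef4}.
Only in 70ca6a0's history (ahead): {0cc898c, 5ccc668, 70ca6a0, a1fbbd7} — 4.
Only in 150ecdf's history (behind): {150ecdf} — 1.

4 ahead, 1 behind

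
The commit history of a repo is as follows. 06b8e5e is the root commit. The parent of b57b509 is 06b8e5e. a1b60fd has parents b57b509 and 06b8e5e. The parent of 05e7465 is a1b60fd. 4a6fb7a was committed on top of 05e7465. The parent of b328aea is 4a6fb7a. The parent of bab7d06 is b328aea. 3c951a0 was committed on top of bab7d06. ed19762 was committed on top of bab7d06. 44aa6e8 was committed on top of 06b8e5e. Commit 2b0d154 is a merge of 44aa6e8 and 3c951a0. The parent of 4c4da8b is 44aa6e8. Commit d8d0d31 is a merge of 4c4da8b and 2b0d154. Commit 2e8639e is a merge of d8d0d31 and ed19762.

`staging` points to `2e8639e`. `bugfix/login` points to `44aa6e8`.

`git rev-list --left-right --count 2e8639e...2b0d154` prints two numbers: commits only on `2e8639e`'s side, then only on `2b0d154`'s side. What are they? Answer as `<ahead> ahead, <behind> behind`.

Reachable from 2e8639e: {05e7465, 06b8e5e, 2b0d154, 2e8639e, 3c951a0, 44aa6e8, 4a6fb7a, 4c4da8b, a1b60fd, b328aea, b57b509, bab7d06, d8d0d31, ed19762}.
Reachable from 2b0d154: {05e7465, 06b8e5e, 2b0d154, 3c951a0, 44aa6e8, 4a6fb7a, a1b60fd, b328aea, b57b509, bab7d06}.
Only in 2e8639e's history (ahead): {2e8639e, 4c4da8b, d8d0d31, ed19762} — 4.
Only in 2b0d154's history (behind): {} — 0.

4 ahead, 0 behind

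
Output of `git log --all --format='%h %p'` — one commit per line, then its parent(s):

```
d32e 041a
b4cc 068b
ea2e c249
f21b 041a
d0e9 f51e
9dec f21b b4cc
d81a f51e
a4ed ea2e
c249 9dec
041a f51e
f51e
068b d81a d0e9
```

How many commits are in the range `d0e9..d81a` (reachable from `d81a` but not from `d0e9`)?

Reachable from d81a: {d81a, f51e}.
Reachable from d0e9: {d0e9, f51e}.
In d81a's history but not d0e9's: {d81a} — 1 commit.

1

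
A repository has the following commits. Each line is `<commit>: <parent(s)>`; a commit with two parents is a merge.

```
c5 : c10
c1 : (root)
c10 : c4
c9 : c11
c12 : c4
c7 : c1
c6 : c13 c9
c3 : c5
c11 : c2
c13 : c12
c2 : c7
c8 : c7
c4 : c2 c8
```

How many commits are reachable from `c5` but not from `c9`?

Reachable from c5: {c1, c10, c2, c4, c5, c7, c8}.
Reachable from c9: {c1, c11, c2, c7, c9}.
In c5's history but not c9's: {c10, c4, c5, c8} — 4 commits.

4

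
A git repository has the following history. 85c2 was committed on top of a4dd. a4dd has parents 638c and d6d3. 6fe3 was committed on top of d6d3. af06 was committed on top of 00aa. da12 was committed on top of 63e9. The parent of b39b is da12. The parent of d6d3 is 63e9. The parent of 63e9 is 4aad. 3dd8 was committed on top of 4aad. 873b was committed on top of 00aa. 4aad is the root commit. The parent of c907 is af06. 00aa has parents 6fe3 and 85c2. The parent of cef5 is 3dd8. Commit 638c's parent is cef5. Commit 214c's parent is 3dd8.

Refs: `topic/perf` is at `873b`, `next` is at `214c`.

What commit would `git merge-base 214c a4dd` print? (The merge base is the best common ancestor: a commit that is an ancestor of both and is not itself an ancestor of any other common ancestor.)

3dd8

Ancestors of 214c: {214c, 3dd8, 4aad}.
Ancestors of a4dd: {3dd8, 4aad, 638c, 63e9, a4dd, cef5, d6d3}.
Common ancestors: {3dd8, 4aad}.
Among these, 3dd8 is not an ancestor of any other common ancestor — it is the merge base.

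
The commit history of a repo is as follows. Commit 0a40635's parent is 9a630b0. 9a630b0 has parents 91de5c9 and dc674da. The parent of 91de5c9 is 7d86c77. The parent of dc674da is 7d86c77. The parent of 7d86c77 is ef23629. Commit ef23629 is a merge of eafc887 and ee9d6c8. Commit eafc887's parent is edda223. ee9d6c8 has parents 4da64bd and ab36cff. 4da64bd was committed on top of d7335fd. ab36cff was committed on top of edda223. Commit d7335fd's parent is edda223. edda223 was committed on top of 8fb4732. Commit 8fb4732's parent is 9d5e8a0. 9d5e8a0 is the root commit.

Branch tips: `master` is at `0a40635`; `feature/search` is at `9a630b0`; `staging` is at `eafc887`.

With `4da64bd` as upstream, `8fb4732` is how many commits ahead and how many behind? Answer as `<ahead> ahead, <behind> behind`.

Reachable from 8fb4732: {8fb4732, 9d5e8a0}.
Reachable from 4da64bd: {4da64bd, 8fb4732, 9d5e8a0, d7335fd, edda223}.
Only in 8fb4732's history (ahead): {} — 0.
Only in 4da64bd's history (behind): {4da64bd, d7335fd, edda223} — 3.

0 ahead, 3 behind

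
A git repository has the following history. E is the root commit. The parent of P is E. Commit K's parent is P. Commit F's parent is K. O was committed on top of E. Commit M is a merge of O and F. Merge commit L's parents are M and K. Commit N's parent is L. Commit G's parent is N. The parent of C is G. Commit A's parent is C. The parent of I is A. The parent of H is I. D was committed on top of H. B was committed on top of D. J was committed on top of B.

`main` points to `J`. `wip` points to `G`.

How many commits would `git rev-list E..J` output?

Reachable from J: {A, B, C, D, E, F, G, H, I, J, K, L, M, N, O, P}.
Reachable from E: {E}.
In J's history but not E's: {A, B, C, D, F, G, H, I, J, K, L, M, N, O, P} — 15 commits.

15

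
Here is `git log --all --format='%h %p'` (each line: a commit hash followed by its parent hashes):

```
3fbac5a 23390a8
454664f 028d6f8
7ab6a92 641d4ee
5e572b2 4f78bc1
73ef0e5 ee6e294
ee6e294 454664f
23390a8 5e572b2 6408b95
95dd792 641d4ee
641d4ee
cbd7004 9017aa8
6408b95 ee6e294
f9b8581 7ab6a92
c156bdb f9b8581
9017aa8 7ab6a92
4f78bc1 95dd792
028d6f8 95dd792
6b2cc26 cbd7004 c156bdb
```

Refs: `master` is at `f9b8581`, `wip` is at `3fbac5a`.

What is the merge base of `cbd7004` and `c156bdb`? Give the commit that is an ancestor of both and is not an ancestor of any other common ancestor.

7ab6a92

Ancestors of cbd7004: {641d4ee, 7ab6a92, 9017aa8, cbd7004}.
Ancestors of c156bdb: {641d4ee, 7ab6a92, c156bdb, f9b8581}.
Common ancestors: {641d4ee, 7ab6a92}.
Among these, 7ab6a92 is not an ancestor of any other common ancestor — it is the merge base.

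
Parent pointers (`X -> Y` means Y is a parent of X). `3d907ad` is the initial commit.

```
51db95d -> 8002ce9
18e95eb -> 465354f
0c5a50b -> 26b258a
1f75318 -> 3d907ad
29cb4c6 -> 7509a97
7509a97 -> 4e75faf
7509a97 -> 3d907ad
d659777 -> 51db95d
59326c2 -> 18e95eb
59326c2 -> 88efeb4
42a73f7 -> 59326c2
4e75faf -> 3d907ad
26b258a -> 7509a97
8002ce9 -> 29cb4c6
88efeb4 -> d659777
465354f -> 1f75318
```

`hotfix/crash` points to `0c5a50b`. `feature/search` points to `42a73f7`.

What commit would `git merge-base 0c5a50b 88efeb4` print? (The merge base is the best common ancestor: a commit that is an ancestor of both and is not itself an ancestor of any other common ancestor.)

7509a97

Ancestors of 0c5a50b: {0c5a50b, 26b258a, 3d907ad, 4e75faf, 7509a97}.
Ancestors of 88efeb4: {29cb4c6, 3d907ad, 4e75faf, 51db95d, 7509a97, 8002ce9, 88efeb4, d659777}.
Common ancestors: {3d907ad, 4e75faf, 7509a97}.
Among these, 7509a97 is not an ancestor of any other common ancestor — it is the merge base.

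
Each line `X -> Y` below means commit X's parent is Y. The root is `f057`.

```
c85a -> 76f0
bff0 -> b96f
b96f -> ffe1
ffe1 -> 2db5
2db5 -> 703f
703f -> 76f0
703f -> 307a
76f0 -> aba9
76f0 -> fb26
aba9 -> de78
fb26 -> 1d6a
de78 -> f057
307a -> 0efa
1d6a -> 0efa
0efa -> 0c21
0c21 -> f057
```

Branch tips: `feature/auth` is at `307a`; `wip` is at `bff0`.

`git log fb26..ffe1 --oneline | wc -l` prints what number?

Reachable from ffe1: {0c21, 0efa, 1d6a, 2db5, 307a, 703f, 76f0, aba9, de78, f057, fb26, ffe1}.
Reachable from fb26: {0c21, 0efa, 1d6a, f057, fb26}.
In ffe1's history but not fb26's: {2db5, 307a, 703f, 76f0, aba9, de78, ffe1} — 7 commits.

7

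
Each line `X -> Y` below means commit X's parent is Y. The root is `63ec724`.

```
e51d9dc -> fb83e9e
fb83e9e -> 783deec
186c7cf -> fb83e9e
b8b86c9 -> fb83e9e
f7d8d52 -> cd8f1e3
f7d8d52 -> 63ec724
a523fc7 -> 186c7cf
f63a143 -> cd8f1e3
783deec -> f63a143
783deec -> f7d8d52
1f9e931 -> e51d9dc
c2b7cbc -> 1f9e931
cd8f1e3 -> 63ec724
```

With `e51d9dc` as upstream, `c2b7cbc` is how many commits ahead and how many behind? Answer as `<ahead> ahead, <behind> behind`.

Reachable from c2b7cbc: {1f9e931, 63ec724, 783deec, c2b7cbc, cd8f1e3, e51d9dc, f63a143, f7d8d52, fb83e9e}.
Reachable from e51d9dc: {63ec724, 783deec, cd8f1e3, e51d9dc, f63a143, f7d8d52, fb83e9e}.
Only in c2b7cbc's history (ahead): {1f9e931, c2b7cbc} — 2.
Only in e51d9dc's history (behind): {} — 0.

2 ahead, 0 behind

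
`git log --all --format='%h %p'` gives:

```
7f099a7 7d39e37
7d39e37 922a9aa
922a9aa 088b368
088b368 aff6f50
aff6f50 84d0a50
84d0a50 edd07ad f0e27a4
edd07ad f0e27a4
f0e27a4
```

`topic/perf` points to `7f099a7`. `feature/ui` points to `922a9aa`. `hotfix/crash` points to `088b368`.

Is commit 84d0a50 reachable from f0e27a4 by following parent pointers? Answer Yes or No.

Ancestors of f0e27a4: {f0e27a4}.
84d0a50 is not in that set, so it is not an ancestor of f0e27a4.

No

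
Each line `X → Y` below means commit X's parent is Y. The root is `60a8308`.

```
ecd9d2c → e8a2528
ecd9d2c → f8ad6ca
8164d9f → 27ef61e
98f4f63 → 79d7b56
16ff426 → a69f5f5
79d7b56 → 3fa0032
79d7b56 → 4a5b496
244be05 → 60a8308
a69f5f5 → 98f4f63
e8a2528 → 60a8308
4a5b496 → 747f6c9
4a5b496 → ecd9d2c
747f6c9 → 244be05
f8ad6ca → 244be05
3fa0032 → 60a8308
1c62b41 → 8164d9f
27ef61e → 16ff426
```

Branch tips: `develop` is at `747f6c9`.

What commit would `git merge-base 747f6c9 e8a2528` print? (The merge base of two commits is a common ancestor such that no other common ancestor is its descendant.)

60a8308

Ancestors of 747f6c9: {244be05, 60a8308, 747f6c9}.
Ancestors of e8a2528: {60a8308, e8a2528}.
Common ancestors: {60a8308}.
The only common ancestor is 60a8308, so it is the merge base.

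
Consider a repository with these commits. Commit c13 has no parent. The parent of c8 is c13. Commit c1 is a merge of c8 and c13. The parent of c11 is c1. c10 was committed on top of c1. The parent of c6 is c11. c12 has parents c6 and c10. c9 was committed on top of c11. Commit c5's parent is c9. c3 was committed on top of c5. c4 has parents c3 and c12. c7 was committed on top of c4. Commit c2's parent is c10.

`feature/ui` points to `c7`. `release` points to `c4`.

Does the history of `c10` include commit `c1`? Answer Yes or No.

Ancestors of c10 (commits reachable by following parents): {c1, c10, c13, c8}.
c1 is in that set, so it is an ancestor of c10.

Yes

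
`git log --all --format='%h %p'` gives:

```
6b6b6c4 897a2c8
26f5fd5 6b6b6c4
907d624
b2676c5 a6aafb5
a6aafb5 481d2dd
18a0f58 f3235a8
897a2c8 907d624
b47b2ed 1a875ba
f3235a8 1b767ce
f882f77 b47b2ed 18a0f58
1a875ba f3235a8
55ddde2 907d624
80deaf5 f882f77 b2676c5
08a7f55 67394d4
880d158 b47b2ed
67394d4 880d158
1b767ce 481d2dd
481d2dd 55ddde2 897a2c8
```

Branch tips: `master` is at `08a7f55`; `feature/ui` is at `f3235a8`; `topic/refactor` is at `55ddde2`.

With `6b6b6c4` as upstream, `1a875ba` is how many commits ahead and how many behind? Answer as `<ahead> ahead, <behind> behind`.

5 ahead, 1 behind

Reachable from 1a875ba: {1a875ba, 1b767ce, 481d2dd, 55ddde2, 897a2c8, 907d624, f3235a8}.
Reachable from 6b6b6c4: {6b6b6c4, 897a2c8, 907d624}.
Only in 1a875ba's history (ahead): {1a875ba, 1b767ce, 481d2dd, 55ddde2, f3235a8} — 5.
Only in 6b6b6c4's history (behind): {6b6b6c4} — 1.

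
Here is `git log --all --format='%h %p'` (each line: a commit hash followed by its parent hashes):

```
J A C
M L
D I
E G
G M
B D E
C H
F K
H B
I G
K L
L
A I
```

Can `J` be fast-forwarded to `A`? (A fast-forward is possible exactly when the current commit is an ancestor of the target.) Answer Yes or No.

A fast-forward from J to A is possible iff J is an ancestor of A.
Ancestors of A: {A, G, I, L, M}.
J is not among them, so fast-forward is not possible.

No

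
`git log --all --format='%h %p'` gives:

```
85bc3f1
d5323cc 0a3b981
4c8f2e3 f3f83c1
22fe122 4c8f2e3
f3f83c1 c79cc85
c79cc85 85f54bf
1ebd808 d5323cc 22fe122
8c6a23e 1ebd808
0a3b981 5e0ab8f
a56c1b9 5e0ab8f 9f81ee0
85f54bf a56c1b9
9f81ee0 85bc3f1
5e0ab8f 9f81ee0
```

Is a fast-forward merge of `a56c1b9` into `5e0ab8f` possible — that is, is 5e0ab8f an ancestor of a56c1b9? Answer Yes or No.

A fast-forward from 5e0ab8f to a56c1b9 is possible iff 5e0ab8f is an ancestor of a56c1b9.
Ancestors of a56c1b9: {5e0ab8f, 85bc3f1, 9f81ee0, a56c1b9}.
5e0ab8f is among them, so fast-forward is possible.

Yes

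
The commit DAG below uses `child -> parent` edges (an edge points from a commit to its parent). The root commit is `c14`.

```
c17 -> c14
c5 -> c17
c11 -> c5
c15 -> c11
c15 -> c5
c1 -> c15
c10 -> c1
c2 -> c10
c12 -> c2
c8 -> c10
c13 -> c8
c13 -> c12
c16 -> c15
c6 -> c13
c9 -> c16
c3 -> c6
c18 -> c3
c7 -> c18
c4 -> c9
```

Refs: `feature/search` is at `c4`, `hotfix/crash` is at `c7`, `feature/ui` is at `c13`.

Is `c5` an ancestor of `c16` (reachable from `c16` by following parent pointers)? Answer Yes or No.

Yes

Ancestors of c16 (commits reachable by following parents): {c11, c14, c15, c16, c17, c5}.
c5 is in that set, so it is an ancestor of c16.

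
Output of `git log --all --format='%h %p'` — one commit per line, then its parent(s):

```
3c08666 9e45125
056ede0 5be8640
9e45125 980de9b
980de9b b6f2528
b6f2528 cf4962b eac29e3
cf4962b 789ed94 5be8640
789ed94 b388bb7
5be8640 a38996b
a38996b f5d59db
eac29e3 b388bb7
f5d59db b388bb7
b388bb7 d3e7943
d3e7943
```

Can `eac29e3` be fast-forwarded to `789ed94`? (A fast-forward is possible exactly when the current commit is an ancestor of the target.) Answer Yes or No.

No

A fast-forward from eac29e3 to 789ed94 is possible iff eac29e3 is an ancestor of 789ed94.
Ancestors of 789ed94: {789ed94, b388bb7, d3e7943}.
eac29e3 is not among them, so fast-forward is not possible.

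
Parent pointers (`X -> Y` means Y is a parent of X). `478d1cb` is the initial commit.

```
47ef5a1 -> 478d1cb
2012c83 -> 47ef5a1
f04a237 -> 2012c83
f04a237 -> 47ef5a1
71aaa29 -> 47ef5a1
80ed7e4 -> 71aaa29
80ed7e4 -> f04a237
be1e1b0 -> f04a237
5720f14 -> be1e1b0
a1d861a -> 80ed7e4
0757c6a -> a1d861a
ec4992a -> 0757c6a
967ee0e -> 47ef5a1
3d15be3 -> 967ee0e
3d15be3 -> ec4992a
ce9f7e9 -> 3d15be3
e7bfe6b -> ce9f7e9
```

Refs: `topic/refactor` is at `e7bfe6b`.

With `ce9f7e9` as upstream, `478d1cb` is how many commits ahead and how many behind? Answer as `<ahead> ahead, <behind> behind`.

0 ahead, 11 behind

Reachable from 478d1cb: {478d1cb}.
Reachable from ce9f7e9: {0757c6a, 2012c83, 3d15be3, 478d1cb, 47ef5a1, 71aaa29, 80ed7e4, 967ee0e, a1d861a, ce9f7e9, ec4992a, f04a237}.
Only in 478d1cb's history (ahead): {} — 0.
Only in ce9f7e9's history (behind): {0757c6a, 2012c83, 3d15be3, 47ef5a1, 71aaa29, 80ed7e4, 967ee0e, a1d861a, ce9f7e9, ec4992a, f04a237} — 11.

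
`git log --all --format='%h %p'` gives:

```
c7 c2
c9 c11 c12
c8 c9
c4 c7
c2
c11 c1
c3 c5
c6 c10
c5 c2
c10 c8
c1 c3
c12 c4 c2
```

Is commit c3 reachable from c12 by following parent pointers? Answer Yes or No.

No

Ancestors of c12: {c12, c2, c4, c7}.
c3 is not in that set, so it is not an ancestor of c12.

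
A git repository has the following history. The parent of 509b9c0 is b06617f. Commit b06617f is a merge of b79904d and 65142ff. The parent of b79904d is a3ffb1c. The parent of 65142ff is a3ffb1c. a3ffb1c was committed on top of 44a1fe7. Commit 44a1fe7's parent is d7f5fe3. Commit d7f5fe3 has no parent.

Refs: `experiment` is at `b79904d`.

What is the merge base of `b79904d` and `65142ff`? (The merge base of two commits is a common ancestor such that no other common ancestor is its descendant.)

Ancestors of b79904d: {44a1fe7, a3ffb1c, b79904d, d7f5fe3}.
Ancestors of 65142ff: {44a1fe7, 65142ff, a3ffb1c, d7f5fe3}.
Common ancestors: {44a1fe7, a3ffb1c, d7f5fe3}.
Among these, a3ffb1c is not an ancestor of any other common ancestor — it is the merge base.

a3ffb1c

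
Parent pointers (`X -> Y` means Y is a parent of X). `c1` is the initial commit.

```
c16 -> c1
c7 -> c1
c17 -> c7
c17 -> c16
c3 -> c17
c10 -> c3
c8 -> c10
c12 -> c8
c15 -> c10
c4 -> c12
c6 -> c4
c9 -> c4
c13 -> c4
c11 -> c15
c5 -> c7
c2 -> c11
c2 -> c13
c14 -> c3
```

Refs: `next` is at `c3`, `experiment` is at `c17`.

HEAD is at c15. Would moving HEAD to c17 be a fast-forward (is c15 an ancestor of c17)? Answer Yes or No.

No

A fast-forward from c15 to c17 is possible iff c15 is an ancestor of c17.
Ancestors of c17: {c1, c16, c17, c7}.
c15 is not among them, so fast-forward is not possible.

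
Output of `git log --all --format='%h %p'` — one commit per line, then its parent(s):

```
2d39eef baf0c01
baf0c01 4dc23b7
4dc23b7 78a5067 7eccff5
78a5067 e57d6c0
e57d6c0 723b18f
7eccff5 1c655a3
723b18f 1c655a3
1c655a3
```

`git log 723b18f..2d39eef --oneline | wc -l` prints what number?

Reachable from 2d39eef: {1c655a3, 2d39eef, 4dc23b7, 723b18f, 78a5067, 7eccff5, baf0c01, e57d6c0}.
Reachable from 723b18f: {1c655a3, 723b18f}.
In 2d39eef's history but not 723b18f's: {2d39eef, 4dc23b7, 78a5067, 7eccff5, baf0c01, e57d6c0} — 6 commits.

6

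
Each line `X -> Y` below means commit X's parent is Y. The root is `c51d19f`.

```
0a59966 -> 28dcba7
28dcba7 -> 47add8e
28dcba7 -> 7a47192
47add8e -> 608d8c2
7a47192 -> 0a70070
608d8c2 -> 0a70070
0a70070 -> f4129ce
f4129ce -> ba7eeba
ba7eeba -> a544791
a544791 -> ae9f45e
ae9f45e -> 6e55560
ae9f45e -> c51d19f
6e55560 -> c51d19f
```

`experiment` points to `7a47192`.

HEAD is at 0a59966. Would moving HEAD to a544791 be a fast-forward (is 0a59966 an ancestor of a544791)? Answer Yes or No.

A fast-forward from 0a59966 to a544791 is possible iff 0a59966 is an ancestor of a544791.
Ancestors of a544791: {6e55560, a544791, ae9f45e, c51d19f}.
0a59966 is not among them, so fast-forward is not possible.

No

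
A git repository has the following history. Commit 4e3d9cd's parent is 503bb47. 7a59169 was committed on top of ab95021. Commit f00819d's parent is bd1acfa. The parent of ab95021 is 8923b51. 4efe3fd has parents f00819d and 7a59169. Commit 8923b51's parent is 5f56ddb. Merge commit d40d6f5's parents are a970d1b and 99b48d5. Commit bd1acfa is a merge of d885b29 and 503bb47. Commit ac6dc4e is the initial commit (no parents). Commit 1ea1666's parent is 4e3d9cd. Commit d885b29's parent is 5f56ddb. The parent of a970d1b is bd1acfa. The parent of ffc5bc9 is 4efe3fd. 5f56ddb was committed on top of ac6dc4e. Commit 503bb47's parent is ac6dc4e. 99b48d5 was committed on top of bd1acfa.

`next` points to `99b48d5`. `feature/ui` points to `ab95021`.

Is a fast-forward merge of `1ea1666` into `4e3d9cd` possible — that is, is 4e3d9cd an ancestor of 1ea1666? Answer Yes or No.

Yes

A fast-forward from 4e3d9cd to 1ea1666 is possible iff 4e3d9cd is an ancestor of 1ea1666.
Ancestors of 1ea1666: {1ea1666, 4e3d9cd, 503bb47, ac6dc4e}.
4e3d9cd is among them, so fast-forward is possible.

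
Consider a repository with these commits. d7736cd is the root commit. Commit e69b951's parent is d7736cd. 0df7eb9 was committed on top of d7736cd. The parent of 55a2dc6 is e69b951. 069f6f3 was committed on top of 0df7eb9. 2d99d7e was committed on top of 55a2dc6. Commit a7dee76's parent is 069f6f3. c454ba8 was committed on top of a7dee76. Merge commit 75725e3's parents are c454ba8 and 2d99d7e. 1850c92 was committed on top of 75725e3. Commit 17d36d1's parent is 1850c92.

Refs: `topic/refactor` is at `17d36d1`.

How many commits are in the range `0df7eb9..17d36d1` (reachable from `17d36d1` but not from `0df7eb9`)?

9

Reachable from 17d36d1: {069f6f3, 0df7eb9, 17d36d1, 1850c92, 2d99d7e, 55a2dc6, 75725e3, a7dee76, c454ba8, d7736cd, e69b951}.
Reachable from 0df7eb9: {0df7eb9, d7736cd}.
In 17d36d1's history but not 0df7eb9's: {069f6f3, 17d36d1, 1850c92, 2d99d7e, 55a2dc6, 75725e3, a7dee76, c454ba8, e69b951} — 9 commits.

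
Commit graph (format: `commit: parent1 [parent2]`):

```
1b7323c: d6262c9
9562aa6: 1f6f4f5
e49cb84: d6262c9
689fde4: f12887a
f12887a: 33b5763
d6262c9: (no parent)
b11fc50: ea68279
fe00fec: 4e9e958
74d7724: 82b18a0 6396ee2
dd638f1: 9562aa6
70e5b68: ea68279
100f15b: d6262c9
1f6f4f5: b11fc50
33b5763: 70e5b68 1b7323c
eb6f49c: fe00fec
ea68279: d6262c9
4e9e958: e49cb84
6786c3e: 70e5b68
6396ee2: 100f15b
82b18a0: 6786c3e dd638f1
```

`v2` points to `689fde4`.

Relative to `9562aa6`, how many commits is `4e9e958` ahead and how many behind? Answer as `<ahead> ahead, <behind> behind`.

Reachable from 4e9e958: {4e9e958, d6262c9, e49cb84}.
Reachable from 9562aa6: {1f6f4f5, 9562aa6, b11fc50, d6262c9, ea68279}.
Only in 4e9e958's history (ahead): {4e9e958, e49cb84} — 2.
Only in 9562aa6's history (behind): {1f6f4f5, 9562aa6, b11fc50, ea68279} — 4.

2 ahead, 4 behind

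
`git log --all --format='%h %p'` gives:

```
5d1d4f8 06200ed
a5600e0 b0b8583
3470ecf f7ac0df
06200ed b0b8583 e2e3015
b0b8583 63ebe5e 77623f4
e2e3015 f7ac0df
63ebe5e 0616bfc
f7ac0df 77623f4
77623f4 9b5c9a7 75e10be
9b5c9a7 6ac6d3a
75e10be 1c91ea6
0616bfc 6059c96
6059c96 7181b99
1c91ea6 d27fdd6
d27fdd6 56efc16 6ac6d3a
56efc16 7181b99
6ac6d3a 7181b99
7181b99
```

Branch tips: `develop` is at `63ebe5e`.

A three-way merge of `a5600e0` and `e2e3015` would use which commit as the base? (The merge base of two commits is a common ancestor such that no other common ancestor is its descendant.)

Ancestors of a5600e0: {0616bfc, 1c91ea6, 56efc16, 6059c96, 63ebe5e, 6ac6d3a, 7181b99, 75e10be, 77623f4, 9b5c9a7, a5600e0, b0b8583, d27fdd6}.
Ancestors of e2e3015: {1c91ea6, 56efc16, 6ac6d3a, 7181b99, 75e10be, 77623f4, 9b5c9a7, d27fdd6, e2e3015, f7ac0df}.
Common ancestors: {1c91ea6, 56efc16, 6ac6d3a, 7181b99, 75e10be, 77623f4, 9b5c9a7, d27fdd6}.
Among these, 77623f4 is not an ancestor of any other common ancestor — it is the merge base.

77623f4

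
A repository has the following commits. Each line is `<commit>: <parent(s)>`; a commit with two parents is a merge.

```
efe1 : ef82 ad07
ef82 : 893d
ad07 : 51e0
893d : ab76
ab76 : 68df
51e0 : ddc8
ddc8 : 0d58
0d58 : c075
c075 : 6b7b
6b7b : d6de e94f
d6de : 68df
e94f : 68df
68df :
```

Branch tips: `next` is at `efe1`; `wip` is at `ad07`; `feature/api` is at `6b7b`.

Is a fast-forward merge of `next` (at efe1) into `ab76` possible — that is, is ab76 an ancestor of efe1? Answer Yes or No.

Yes

A fast-forward from ab76 to efe1 is possible iff ab76 is an ancestor of efe1.
Ancestors of efe1: {0d58, 51e0, 68df, 6b7b, 893d, ab76, ad07, c075, d6de, ddc8, e94f, ef82, efe1}.
ab76 is among them, so fast-forward is possible.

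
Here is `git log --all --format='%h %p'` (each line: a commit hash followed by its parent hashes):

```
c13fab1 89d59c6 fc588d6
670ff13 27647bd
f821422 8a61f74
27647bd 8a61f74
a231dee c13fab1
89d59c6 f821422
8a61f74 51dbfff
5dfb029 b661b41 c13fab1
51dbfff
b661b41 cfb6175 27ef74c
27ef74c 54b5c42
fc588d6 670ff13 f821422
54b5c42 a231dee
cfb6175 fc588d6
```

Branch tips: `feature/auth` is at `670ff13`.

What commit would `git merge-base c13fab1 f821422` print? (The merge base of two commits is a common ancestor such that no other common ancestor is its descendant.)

Ancestors of c13fab1: {27647bd, 51dbfff, 670ff13, 89d59c6, 8a61f74, c13fab1, f821422, fc588d6}.
Ancestors of f821422: {51dbfff, 8a61f74, f821422}.
Common ancestors: {51dbfff, 8a61f74, f821422}.
Among these, f821422 is not an ancestor of any other common ancestor — it is the merge base.

f821422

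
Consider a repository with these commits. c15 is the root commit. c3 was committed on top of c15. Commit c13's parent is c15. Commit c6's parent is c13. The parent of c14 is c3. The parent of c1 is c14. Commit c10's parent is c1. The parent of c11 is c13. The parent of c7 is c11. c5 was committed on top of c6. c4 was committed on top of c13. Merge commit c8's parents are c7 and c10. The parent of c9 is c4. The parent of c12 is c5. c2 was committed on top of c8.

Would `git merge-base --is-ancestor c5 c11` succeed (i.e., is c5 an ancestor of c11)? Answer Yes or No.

No

Ancestors of c11: {c11, c13, c15}.
c5 is not in that set, so it is not an ancestor of c11.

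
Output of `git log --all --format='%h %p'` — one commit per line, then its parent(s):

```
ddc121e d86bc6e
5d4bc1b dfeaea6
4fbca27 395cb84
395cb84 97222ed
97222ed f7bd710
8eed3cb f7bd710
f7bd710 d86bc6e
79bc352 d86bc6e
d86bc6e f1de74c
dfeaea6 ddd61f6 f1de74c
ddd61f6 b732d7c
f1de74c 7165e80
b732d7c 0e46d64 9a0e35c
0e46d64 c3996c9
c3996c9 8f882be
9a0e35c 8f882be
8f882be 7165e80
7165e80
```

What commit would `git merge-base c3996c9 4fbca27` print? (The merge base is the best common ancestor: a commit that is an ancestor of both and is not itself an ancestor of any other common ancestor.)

Ancestors of c3996c9: {7165e80, 8f882be, c3996c9}.
Ancestors of 4fbca27: {395cb84, 4fbca27, 7165e80, 97222ed, d86bc6e, f1de74c, f7bd710}.
Common ancestors: {7165e80}.
The only common ancestor is 7165e80, so it is the merge base.

7165e80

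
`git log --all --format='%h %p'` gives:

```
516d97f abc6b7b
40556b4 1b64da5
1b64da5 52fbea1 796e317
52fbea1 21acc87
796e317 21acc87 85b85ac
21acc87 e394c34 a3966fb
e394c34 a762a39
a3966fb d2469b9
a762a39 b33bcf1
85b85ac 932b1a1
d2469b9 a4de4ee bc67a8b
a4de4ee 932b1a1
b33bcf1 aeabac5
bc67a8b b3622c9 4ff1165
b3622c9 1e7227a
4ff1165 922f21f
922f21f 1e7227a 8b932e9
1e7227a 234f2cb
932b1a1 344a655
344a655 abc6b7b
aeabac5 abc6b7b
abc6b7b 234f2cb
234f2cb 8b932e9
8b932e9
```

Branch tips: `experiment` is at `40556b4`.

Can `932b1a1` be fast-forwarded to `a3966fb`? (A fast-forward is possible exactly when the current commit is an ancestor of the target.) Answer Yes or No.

A fast-forward from 932b1a1 to a3966fb is possible iff 932b1a1 is an ancestor of a3966fb.
Ancestors of a3966fb: {1e7227a, 234f2cb, 344a655, 4ff1165, 8b932e9, 922f21f, 932b1a1, a3966fb, a4de4ee, abc6b7b, b3622c9, bc67a8b, d2469b9}.
932b1a1 is among them, so fast-forward is possible.

Yes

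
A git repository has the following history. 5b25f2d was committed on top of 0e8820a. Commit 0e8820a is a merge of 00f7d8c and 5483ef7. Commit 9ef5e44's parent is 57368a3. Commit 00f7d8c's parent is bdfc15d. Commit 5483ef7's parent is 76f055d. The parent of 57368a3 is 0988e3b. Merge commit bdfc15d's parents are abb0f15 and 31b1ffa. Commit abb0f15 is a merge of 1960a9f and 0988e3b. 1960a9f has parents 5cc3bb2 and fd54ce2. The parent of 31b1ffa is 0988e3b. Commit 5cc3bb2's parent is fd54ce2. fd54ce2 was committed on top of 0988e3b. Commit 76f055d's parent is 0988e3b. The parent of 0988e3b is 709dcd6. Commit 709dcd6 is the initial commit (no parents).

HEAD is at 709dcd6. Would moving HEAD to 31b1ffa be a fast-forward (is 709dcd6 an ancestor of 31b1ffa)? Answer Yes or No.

Yes

A fast-forward from 709dcd6 to 31b1ffa is possible iff 709dcd6 is an ancestor of 31b1ffa.
Ancestors of 31b1ffa: {0988e3b, 31b1ffa, 709dcd6}.
709dcd6 is among them, so fast-forward is possible.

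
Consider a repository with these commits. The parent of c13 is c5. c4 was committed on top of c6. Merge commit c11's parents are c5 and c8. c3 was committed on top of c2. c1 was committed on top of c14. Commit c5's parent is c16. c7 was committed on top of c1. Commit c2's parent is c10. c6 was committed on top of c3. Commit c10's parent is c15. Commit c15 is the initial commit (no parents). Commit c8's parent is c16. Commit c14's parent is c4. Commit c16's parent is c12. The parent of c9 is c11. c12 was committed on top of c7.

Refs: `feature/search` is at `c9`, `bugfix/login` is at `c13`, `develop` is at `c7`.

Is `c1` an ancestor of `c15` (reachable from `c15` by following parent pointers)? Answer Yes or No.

No

Ancestors of c15: {c15}.
c1 is not in that set, so it is not an ancestor of c15.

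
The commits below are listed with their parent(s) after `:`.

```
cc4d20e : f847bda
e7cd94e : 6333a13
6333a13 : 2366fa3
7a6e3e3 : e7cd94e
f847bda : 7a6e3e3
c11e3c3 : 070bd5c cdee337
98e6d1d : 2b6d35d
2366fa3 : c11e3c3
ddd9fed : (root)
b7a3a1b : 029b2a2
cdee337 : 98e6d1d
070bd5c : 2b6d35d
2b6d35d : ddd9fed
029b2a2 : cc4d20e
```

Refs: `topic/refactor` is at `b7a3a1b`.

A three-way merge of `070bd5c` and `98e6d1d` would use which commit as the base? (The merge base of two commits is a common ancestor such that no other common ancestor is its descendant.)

Ancestors of 070bd5c: {070bd5c, 2b6d35d, ddd9fed}.
Ancestors of 98e6d1d: {2b6d35d, 98e6d1d, ddd9fed}.
Common ancestors: {2b6d35d, ddd9fed}.
Among these, 2b6d35d is not an ancestor of any other common ancestor — it is the merge base.

2b6d35d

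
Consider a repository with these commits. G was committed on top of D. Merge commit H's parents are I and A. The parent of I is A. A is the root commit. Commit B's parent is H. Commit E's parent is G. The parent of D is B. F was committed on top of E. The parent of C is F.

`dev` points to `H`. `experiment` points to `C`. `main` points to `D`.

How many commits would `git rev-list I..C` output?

Reachable from C: {A, B, C, D, E, F, G, H, I}.
Reachable from I: {A, I}.
In C's history but not I's: {B, C, D, E, F, G, H} — 7 commits.

7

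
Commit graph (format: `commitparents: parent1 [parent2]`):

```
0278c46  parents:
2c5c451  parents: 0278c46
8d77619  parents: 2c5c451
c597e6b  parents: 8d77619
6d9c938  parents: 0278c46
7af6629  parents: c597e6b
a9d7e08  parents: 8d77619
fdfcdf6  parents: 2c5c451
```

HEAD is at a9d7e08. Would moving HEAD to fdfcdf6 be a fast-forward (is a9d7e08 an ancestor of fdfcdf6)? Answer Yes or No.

No

A fast-forward from a9d7e08 to fdfcdf6 is possible iff a9d7e08 is an ancestor of fdfcdf6.
Ancestors of fdfcdf6: {0278c46, 2c5c451, fdfcdf6}.
a9d7e08 is not among them, so fast-forward is not possible.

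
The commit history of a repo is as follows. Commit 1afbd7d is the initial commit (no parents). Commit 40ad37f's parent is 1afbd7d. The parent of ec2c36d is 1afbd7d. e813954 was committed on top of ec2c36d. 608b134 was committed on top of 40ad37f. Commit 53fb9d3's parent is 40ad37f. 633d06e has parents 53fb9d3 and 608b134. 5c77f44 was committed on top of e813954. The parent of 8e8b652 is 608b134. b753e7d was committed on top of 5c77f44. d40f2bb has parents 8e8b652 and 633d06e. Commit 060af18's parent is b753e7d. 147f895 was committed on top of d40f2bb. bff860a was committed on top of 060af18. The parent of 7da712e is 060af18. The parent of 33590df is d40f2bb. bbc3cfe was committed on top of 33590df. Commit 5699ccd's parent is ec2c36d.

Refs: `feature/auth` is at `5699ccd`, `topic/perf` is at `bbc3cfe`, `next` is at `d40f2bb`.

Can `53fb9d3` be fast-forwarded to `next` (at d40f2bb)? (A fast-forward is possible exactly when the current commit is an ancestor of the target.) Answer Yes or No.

A fast-forward from 53fb9d3 to d40f2bb is possible iff 53fb9d3 is an ancestor of d40f2bb.
Ancestors of d40f2bb: {1afbd7d, 40ad37f, 53fb9d3, 608b134, 633d06e, 8e8b652, d40f2bb}.
53fb9d3 is among them, so fast-forward is possible.

Yes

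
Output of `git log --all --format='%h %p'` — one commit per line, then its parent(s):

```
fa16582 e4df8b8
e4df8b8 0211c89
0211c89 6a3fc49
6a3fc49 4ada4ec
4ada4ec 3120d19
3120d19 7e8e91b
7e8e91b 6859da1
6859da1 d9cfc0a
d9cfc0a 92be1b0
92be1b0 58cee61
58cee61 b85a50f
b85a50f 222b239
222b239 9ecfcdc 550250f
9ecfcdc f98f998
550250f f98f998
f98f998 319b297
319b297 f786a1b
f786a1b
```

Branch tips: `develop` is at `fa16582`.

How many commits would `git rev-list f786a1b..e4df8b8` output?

16

Reachable from e4df8b8: {0211c89, 222b239, 3120d19, 319b297, 4ada4ec, 550250f, 58cee61, 6859da1, 6a3fc49, 7e8e91b, 92be1b0, 9ecfcdc, b85a50f, d9cfc0a, e4df8b8, f786a1b, f98f998}.
Reachable from f786a1b: {f786a1b}.
In e4df8b8's history but not f786a1b's: {0211c89, 222b239, 3120d19, 319b297, 4ada4ec, 550250f, 58cee61, 6859da1, 6a3fc49, 7e8e91b, 92be1b0, 9ecfcdc, b85a50f, d9cfc0a, e4df8b8, f98f998} — 16 commits.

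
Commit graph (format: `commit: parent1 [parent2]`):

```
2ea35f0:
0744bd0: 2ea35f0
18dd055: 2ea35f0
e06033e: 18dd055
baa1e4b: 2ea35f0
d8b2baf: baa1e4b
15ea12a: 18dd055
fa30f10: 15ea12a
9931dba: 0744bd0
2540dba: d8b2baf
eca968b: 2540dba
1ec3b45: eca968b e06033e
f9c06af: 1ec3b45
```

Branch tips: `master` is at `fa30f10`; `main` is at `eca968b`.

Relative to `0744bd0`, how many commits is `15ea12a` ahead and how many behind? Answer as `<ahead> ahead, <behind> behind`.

Reachable from 15ea12a: {15ea12a, 18dd055, 2ea35f0}.
Reachable from 0744bd0: {0744bd0, 2ea35f0}.
Only in 15ea12a's history (ahead): {15ea12a, 18dd055} — 2.
Only in 0744bd0's history (behind): {0744bd0} — 1.

2 ahead, 1 behind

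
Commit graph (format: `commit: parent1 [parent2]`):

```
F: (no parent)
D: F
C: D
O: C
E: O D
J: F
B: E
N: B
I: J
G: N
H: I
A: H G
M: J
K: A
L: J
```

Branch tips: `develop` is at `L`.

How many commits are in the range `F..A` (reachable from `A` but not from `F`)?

Reachable from A: {A, B, C, D, E, F, G, H, I, J, N, O}.
Reachable from F: {F}.
In A's history but not F's: {A, B, C, D, E, G, H, I, J, N, O} — 11 commits.

11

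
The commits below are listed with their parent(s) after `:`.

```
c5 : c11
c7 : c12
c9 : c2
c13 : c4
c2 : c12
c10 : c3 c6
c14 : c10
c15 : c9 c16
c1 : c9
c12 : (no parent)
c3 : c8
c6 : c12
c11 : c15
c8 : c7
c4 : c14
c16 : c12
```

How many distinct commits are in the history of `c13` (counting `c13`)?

Walking parent pointers from c13: reachable set = {c10, c12, c13, c14, c3, c4, c6, c7, c8}.
That is 9 commits.

9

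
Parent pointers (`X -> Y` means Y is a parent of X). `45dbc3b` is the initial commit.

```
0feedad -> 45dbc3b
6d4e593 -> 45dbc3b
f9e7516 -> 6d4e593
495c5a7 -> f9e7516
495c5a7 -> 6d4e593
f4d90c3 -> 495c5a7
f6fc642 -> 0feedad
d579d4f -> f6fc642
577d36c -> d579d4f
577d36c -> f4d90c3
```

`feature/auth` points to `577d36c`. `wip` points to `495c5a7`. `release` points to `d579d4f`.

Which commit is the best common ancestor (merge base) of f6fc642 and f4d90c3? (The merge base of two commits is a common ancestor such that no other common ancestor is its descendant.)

Ancestors of f6fc642: {0feedad, 45dbc3b, f6fc642}.
Ancestors of f4d90c3: {45dbc3b, 495c5a7, 6d4e593, f4d90c3, f9e7516}.
Common ancestors: {45dbc3b}.
The only common ancestor is 45dbc3b, so it is the merge base.

45dbc3b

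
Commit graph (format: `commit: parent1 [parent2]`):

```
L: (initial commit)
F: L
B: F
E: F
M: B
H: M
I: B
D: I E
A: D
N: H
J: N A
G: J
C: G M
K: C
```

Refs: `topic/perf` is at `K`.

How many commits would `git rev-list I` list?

4

Walking parent pointers from I: reachable set = {B, F, I, L}.
That is 4 commits.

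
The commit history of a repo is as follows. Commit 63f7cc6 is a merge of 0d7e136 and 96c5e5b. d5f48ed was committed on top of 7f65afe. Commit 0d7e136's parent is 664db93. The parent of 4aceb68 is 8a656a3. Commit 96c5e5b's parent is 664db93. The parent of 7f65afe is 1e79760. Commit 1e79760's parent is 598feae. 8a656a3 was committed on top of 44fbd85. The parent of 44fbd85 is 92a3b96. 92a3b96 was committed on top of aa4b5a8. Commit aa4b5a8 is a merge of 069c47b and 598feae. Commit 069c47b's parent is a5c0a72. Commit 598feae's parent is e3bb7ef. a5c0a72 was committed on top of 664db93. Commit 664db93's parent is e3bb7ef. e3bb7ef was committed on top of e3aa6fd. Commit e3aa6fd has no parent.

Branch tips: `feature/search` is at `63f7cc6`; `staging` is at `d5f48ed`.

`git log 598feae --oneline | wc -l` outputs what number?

3

Walking parent pointers from 598feae: reachable set = {598feae, e3aa6fd, e3bb7ef}.
That is 3 commits.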